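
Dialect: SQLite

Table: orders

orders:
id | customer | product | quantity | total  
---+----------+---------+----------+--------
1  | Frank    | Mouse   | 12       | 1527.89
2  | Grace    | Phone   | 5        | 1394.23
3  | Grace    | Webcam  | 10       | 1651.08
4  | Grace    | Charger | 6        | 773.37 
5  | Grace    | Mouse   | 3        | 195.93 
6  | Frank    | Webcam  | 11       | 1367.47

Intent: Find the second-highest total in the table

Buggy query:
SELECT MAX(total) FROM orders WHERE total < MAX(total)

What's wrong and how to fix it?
Bug: MAX(total) on the right of the comparison is an aggregate-in-WHERE error

Fix: Compute the overall MAX in a subquery, then take MAX of rows below it

Corrected query:
SELECT MAX(total) FROM orders WHERE total < (SELECT MAX(total) FROM orders)

Result:
MAX(total)
----------
1527.89   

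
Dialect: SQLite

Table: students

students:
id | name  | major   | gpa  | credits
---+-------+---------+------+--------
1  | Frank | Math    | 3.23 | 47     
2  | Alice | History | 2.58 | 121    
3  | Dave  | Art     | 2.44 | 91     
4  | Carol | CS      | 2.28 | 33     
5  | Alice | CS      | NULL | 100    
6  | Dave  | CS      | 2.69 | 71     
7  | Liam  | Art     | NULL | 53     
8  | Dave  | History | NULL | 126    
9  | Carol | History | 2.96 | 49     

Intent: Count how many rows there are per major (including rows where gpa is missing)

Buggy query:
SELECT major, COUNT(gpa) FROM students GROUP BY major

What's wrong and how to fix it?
Bug: COUNT(column) counts non-NULL values only; rows with NULL gpa aren't counted

Fix: Use COUNT(*) to count all rows regardless of NULL

Corrected query:
SELECT major, COUNT(*) FROM students GROUP BY major

Result:
major   | COUNT(*)
--------+---------
Art     | 2       
CS      | 3       
History | 3       
Math    | 1       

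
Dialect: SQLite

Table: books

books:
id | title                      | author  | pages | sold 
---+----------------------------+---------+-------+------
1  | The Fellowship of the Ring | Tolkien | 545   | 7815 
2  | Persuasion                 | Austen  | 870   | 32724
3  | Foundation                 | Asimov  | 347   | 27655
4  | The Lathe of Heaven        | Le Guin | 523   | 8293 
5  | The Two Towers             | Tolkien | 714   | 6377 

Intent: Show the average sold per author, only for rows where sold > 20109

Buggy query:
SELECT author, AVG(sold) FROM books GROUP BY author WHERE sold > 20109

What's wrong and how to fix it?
Bug: WHERE cannot follow GROUP BY

Fix: Move the WHERE clause before GROUP BY

Corrected query:
SELECT author, AVG(sold) FROM books WHERE sold > 20109 GROUP BY author

Result:
author | AVG(sold)
-------+----------
Asimov | 27655    
Austen | 32724    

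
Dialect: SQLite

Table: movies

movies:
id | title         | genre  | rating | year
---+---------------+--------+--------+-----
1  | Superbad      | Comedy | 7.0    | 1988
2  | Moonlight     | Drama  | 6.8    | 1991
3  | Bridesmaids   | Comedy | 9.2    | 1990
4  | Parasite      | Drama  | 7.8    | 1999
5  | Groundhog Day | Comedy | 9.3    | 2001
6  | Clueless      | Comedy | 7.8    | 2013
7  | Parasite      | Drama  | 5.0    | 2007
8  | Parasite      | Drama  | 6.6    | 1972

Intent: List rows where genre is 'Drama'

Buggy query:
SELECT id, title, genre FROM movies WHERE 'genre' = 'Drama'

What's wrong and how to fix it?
Bug: Single quotes denote string literals in SQL; the column name is being compared as a constant string

Fix: Reference the column as genre without single quotes

Corrected query:
SELECT id, title, genre FROM movies WHERE genre = 'Drama'

Result:
id | title     | genre
---+-----------+------
2  | Moonlight | Drama
4  | Parasite  | Drama
7  | Parasite  | Drama
8  | Parasite  | Drama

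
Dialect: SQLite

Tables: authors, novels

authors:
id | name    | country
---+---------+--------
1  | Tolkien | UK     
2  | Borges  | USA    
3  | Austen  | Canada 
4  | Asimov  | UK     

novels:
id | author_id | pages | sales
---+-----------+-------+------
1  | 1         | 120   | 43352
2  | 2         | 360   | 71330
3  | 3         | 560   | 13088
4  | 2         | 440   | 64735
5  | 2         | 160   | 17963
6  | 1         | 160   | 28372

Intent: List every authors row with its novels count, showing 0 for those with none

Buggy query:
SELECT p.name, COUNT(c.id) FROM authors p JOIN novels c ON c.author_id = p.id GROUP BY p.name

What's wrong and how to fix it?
Bug: An inner join excludes parents with zero children

Fix: Switch to LEFT JOIN to retain unmatched parent rows

Corrected query:
SELECT p.name, COUNT(c.id) FROM authors p LEFT JOIN novels c ON c.author_id = p.id GROUP BY p.name

Result:
name    | COUNT(c.id)
--------+------------
Asimov  | 0          
Austen  | 1          
Borges  | 3          
Tolkien | 2          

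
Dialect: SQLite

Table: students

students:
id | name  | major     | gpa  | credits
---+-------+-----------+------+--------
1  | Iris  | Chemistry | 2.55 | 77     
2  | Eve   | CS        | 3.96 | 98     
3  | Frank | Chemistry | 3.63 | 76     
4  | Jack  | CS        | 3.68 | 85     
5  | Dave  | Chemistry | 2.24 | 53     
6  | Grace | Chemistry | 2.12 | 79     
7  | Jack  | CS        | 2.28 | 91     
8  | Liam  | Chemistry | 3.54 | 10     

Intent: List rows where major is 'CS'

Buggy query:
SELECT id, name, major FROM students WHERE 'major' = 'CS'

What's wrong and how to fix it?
Bug: Single quotes denote string literals in SQL; the column name is being compared as a constant string

Fix: Reference the column as major without single quotes

Corrected query:
SELECT id, name, major FROM students WHERE major = 'CS'

Result:
id | name | major
---+------+------
2  | Eve  | CS   
4  | Jack | CS   
7  | Jack | CS   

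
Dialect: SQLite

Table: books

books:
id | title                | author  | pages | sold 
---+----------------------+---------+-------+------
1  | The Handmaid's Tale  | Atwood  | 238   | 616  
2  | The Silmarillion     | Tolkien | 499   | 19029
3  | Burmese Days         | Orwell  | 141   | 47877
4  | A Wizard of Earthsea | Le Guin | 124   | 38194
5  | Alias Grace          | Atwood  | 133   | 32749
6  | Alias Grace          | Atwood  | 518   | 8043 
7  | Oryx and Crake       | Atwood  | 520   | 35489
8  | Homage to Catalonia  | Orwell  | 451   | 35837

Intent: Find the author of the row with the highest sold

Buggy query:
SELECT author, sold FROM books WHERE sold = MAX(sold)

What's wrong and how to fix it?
Bug: MAX(sold) is an aggregate and cannot be used directly in WHERE

Fix: Wrap MAX in a scalar subquery so WHERE compares against a single value

Corrected query:
SELECT author, sold FROM books WHERE sold = (SELECT MAX(sold) FROM books)

Result:
author | sold 
-------+------
Orwell | 47877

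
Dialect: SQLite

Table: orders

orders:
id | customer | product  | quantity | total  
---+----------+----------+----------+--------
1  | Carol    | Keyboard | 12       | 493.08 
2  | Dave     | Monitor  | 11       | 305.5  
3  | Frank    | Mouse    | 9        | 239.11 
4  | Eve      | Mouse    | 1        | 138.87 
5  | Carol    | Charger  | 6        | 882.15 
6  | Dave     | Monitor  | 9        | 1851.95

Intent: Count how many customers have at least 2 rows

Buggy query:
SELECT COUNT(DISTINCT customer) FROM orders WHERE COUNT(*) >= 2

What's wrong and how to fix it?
Bug: COUNT(*) cannot appear in WHERE; the per-group count doesn't exist yet

Fix: Group first with HAVING COUNT(*) >= 2, then COUNT the resulting groups

Corrected query:
SELECT COUNT(*) FROM (SELECT customer FROM orders GROUP BY customer HAVING COUNT(*) >= 2)

Result:
COUNT(*)
--------
2       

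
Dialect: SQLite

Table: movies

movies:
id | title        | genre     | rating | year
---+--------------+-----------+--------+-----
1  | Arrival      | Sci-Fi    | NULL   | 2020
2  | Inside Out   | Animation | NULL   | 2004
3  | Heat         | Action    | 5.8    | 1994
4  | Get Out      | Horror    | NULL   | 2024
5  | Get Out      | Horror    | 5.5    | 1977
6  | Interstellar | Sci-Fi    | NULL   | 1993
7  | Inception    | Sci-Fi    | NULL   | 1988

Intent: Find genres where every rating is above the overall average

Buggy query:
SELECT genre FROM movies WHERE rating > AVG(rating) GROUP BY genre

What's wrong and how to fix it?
Bug: WHERE evaluates per row before aggregation, so AVG() is unavailable

Fix: Use a subquery for AVG and a HAVING MIN(...) filter so the condition holds for every row in the group

Corrected query:
SELECT genre FROM movies GROUP BY genre HAVING MIN(rating) > (SELECT AVG(rating) FROM movies)

Result:
genre 
------
Action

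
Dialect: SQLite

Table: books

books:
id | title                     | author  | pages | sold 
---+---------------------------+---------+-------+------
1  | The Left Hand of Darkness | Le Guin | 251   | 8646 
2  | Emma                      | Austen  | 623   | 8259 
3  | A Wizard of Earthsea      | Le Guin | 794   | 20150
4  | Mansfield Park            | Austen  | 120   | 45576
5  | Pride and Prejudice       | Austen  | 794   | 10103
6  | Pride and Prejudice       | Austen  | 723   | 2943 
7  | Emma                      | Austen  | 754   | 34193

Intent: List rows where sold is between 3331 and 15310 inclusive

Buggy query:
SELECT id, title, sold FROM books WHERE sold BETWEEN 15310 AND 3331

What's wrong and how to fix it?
Bug: BETWEEN expects the lower bound first; with 15310 AND 3331 the range is empty

Fix: Write BETWEEN 3331 AND 15310

Corrected query:
SELECT id, title, sold FROM books WHERE sold BETWEEN 3331 AND 15310

Result:
id | title                     | sold 
---+---------------------------+------
1  | The Left Hand of Darkness | 8646 
2  | Emma                      | 8259 
5  | Pride and Prejudice       | 10103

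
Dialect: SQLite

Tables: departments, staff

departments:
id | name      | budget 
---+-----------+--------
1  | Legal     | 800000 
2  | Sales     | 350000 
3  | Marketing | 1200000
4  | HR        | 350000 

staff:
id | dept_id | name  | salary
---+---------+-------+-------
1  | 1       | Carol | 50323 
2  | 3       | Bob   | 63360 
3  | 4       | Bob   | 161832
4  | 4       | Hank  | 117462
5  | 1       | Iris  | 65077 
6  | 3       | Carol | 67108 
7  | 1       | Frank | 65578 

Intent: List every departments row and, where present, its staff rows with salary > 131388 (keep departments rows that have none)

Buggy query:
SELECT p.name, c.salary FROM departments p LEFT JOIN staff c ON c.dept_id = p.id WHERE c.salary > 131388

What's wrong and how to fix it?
Bug: A WHERE condition on the right-hand table after LEFT JOIN drops unmatched parents

Fix: Put 'c.salary > 131388' in the JOIN's ON clause instead of WHERE

Corrected query:
SELECT p.name, c.salary FROM departments p LEFT JOIN staff c ON c.dept_id = p.id AND c.salary > 131388

Result:
name      | salary
----------+-------
Legal     | NULL  
Sales     | NULL  
Marketing | NULL  
HR        | 161832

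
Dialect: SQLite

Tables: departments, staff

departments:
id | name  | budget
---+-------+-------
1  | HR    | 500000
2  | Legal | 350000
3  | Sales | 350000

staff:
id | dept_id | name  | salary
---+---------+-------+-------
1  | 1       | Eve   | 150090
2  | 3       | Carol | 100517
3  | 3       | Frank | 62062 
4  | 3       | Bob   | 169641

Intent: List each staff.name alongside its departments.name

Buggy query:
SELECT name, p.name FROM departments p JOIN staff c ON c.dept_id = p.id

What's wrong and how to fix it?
Bug: Both tables have a 'name' column; the unqualified reference is ambiguous

Fix: Prefix ambiguous columns with the table alias

Corrected query:
SELECT c.name, p.name FROM departments p JOIN staff c ON c.dept_id = p.id

Result:
name  | name 
------+------
Eve   | HR   
Carol | Sales
Frank | Sales
Bob   | Sales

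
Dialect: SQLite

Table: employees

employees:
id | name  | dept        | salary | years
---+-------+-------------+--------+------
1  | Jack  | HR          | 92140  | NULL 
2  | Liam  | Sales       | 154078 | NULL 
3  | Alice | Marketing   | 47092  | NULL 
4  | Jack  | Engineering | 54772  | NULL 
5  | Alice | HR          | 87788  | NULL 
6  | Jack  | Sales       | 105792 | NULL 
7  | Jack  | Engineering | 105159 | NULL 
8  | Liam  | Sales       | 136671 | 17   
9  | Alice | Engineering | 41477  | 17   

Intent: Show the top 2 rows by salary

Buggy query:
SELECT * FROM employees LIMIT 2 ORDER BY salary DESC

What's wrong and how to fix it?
Bug: ORDER BY cannot follow LIMIT; LIMIT is the final clause

Fix: Sort with ORDER BY, then apply LIMIT

Corrected query:
SELECT * FROM employees ORDER BY salary DESC LIMIT 2

Result:
id | name | dept  | salary | years
---+------+-------+--------+------
2  | Liam | Sales | 154078 | NULL 
8  | Liam | Sales | 136671 | 17   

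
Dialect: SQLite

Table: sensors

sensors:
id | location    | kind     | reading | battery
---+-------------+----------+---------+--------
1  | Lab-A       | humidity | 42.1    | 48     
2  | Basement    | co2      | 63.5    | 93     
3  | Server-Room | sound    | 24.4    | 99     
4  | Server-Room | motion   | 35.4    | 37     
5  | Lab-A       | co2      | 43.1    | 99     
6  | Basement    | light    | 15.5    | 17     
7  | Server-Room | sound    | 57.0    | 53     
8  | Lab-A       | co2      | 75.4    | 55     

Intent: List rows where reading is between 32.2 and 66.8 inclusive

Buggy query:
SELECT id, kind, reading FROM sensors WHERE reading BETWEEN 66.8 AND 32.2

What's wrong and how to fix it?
Bug: BETWEEN expects the lower bound first; with 66.8 AND 32.2 the range is empty

Fix: Write BETWEEN 32.2 AND 66.8

Corrected query:
SELECT id, kind, reading FROM sensors WHERE reading BETWEEN 32.2 AND 66.8

Result:
id | kind     | reading
---+----------+--------
1  | humidity | 42.1   
2  | co2      | 63.5   
4  | motion   | 35.4   
5  | co2      | 43.1   
7  | sound    | 57     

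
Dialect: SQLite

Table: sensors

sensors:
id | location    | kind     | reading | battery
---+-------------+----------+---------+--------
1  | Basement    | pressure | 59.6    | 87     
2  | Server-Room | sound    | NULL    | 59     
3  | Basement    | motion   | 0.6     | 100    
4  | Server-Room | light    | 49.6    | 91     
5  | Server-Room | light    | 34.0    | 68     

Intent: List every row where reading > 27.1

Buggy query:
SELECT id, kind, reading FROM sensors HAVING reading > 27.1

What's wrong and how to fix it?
Bug: HAVING filters the output of aggregation, but this query has no GROUP BY and no aggregate functions, so SQLite rejects it (HAVING clause on a non-aggregate query); the condition here is per row

Fix: Replace HAVING with WHERE since the condition applies to individual rows

Corrected query:
SELECT id, kind, reading FROM sensors WHERE reading > 27.1

Result:
id | kind     | reading
---+----------+--------
1  | pressure | 59.6   
4  | light    | 49.6   
5  | light    | 34     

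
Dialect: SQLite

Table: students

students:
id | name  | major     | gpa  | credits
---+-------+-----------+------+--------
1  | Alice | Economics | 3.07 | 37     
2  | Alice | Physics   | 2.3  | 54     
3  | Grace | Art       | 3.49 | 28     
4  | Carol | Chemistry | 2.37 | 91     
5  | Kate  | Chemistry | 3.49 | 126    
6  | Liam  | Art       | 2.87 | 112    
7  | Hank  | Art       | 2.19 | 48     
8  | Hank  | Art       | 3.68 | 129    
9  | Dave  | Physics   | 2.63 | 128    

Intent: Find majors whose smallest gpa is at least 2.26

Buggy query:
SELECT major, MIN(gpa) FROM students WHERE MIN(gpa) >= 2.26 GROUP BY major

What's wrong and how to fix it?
Bug: Aggregates like MIN are computed per group after WHERE runs

Fix: Replace WHERE with HAVING after the GROUP BY

Corrected query:
SELECT major, MIN(gpa) FROM students GROUP BY major HAVING MIN(gpa) >= 2.26

Result:
major     | MIN(gpa)
----------+---------
Chemistry | 2.37    
Economics | 3.07    
Physics   | 2.3     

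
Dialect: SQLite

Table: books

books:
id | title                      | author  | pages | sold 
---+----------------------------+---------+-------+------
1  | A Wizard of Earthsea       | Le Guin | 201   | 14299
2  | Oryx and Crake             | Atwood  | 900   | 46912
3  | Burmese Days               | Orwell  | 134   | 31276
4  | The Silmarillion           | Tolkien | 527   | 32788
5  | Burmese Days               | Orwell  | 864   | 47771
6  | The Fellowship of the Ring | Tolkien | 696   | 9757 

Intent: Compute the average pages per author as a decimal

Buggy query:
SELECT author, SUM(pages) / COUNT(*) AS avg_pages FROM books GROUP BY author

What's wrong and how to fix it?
Bug: Both operands are integers, so '/' performs integer division and truncates

Fix: Multiply by 1.0 (or CAST to REAL) to force floating-point division

Corrected query:
SELECT author, SUM(pages) * 1.0 / COUNT(*) AS avg_pages FROM books GROUP BY author

Result:
author  | avg_pages
--------+----------
Atwood  | 900      
Le Guin | 201      
Orwell  | 499      
Tolkien | 611.5    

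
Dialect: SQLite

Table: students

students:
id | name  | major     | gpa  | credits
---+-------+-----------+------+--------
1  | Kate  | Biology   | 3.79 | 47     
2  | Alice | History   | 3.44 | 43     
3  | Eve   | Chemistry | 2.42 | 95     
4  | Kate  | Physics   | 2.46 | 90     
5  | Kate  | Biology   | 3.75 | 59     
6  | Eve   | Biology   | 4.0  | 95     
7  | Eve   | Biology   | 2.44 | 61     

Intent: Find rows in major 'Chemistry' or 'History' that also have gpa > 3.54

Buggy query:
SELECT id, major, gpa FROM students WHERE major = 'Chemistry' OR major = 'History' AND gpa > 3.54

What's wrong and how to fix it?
Bug: AND binds tighter than OR, so this parses as major = 'Chemistry' OR (major = 'History' AND gpa > 3.54)

Fix: Group the OR with parentheses (or use IN), then AND the threshold

Corrected query:
SELECT id, major, gpa FROM students WHERE (major = 'Chemistry' OR major = 'History') AND gpa > 3.54

Result:
(no rows)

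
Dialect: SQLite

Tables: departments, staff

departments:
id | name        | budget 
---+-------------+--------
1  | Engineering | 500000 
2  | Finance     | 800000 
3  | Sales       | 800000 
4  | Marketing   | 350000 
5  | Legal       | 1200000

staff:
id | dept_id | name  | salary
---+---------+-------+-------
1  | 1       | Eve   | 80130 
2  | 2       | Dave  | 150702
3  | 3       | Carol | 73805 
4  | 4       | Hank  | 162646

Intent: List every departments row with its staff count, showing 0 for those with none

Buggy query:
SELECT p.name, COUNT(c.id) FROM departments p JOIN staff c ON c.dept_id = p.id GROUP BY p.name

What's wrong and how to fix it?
Bug: INNER JOIN drops departments rows that have no matching staff rows

Fix: Use LEFT JOIN so parents without children still appear (COUNT(c.id) gives 0)

Corrected query:
SELECT p.name, COUNT(c.id) FROM departments p LEFT JOIN staff c ON c.dept_id = p.id GROUP BY p.name

Result:
name        | COUNT(c.id)
------------+------------
Engineering | 1          
Finance     | 1          
Legal       | 0          
Marketing   | 1          
Sales       | 1          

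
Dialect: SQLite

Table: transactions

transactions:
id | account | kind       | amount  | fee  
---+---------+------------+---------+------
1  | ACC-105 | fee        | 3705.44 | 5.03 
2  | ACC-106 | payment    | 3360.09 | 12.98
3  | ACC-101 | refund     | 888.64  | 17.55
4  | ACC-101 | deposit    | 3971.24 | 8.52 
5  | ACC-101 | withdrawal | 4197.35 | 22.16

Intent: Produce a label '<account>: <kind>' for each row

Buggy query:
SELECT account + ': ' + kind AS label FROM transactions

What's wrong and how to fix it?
Bug: SQLite uses || for string concatenation; + coerces text to numbers (yielding 0)

Fix: Replace + with || to concatenate text

Corrected query:
SELECT account || ': ' || kind AS label FROM transactions

Result:
label              
-------------------
ACC-105: fee       
ACC-106: payment   
ACC-101: refund    
ACC-101: deposit   
ACC-101: withdrawal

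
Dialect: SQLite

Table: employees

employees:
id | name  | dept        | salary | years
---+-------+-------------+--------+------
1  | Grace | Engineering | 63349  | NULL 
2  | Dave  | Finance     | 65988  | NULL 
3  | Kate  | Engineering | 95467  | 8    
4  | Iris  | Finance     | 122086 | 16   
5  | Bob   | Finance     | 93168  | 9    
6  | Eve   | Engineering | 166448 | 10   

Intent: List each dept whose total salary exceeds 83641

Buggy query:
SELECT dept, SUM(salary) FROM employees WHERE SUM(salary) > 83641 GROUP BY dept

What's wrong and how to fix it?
Bug: WHERE runs before GROUP BY, so aggregates aren't available there

Fix: Use HAVING (which filters groups after aggregation) instead of WHERE

Corrected query:
SELECT dept, SUM(salary) FROM employees GROUP BY dept HAVING SUM(salary) > 83641

Result:
dept        | SUM(salary)
------------+------------
Engineering | 325264     
Finance     | 281242     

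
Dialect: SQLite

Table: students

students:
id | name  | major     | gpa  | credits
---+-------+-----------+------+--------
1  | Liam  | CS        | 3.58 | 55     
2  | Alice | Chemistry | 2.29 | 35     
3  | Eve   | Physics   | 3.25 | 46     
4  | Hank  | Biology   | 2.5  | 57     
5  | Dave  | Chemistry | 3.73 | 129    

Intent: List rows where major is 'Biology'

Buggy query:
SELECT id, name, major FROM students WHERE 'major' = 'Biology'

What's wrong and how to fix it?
Bug: 'major' in single quotes is a string literal, not the column; the comparison is literal-vs-literal and never true

Fix: Reference the column as major without single quotes

Corrected query:
SELECT id, name, major FROM students WHERE major = 'Biology'

Result:
id | name | major  
---+------+--------
4  | Hank | Biology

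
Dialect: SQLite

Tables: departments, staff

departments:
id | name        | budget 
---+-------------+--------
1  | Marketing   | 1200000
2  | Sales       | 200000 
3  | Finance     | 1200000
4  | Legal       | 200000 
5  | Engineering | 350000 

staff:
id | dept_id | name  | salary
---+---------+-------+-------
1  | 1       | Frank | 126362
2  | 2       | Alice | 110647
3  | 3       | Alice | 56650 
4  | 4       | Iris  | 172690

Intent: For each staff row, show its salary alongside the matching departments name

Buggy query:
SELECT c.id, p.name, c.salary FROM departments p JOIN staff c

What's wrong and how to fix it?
Bug: Missing join condition: each staff row is matched to all departments rows instead of just its own

Fix: Specify the join condition linking the foreign key to the parent id

Corrected query:
SELECT c.id, p.name, c.salary FROM departments p JOIN staff c ON c.dept_id = p.id

Result:
id | name      | salary
---+-----------+-------
1  | Marketing | 126362
2  | Sales     | 110647
3  | Finance   | 56650 
4  | Legal     | 172690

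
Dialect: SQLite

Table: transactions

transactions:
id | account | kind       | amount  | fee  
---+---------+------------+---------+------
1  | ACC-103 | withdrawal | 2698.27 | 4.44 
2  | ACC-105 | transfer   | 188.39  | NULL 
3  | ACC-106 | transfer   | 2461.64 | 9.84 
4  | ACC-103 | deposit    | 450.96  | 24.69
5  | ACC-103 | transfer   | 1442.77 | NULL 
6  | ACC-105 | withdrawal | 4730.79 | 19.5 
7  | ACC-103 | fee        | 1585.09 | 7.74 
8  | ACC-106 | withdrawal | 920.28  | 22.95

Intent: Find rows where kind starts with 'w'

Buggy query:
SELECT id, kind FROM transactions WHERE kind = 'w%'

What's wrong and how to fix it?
Bug: '=' compares the literal string including the % character; pattern matching needs LIKE

Fix: Use LIKE for wildcard pattern matching

Corrected query:
SELECT id, kind FROM transactions WHERE kind LIKE 'w%'

Result:
id | kind      
---+-----------
1  | withdrawal
6  | withdrawal
8  | withdrawal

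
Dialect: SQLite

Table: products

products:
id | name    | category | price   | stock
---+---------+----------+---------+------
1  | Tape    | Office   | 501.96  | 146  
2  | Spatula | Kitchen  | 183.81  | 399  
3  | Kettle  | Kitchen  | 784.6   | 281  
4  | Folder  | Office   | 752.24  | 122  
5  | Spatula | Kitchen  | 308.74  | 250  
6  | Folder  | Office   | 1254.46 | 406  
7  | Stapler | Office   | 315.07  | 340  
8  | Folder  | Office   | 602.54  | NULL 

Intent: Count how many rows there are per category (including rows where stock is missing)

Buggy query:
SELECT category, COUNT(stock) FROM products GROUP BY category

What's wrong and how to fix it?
Bug: COUNT(column) counts non-NULL values only; rows with NULL stock aren't counted

Fix: Replace COUNT(stock) with COUNT(*)

Corrected query:
SELECT category, COUNT(*) FROM products GROUP BY category

Result:
category | COUNT(*)
---------+---------
Kitchen  | 3       
Office   | 5       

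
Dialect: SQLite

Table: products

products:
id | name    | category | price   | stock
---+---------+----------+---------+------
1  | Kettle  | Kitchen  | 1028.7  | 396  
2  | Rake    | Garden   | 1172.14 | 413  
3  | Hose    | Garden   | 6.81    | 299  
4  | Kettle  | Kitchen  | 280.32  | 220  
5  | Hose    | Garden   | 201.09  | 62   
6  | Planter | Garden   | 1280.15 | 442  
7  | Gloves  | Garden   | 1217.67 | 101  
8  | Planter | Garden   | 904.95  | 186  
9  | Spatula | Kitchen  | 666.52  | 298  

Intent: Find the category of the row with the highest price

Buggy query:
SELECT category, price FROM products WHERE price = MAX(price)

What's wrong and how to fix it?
Bug: MAX(price) is an aggregate and cannot be used directly in WHERE

Fix: Wrap MAX in a scalar subquery so WHERE compares against a single value

Corrected query:
SELECT category, price FROM products WHERE price = (SELECT MAX(price) FROM products)

Result:
category | price  
---------+--------
Garden   | 1280.15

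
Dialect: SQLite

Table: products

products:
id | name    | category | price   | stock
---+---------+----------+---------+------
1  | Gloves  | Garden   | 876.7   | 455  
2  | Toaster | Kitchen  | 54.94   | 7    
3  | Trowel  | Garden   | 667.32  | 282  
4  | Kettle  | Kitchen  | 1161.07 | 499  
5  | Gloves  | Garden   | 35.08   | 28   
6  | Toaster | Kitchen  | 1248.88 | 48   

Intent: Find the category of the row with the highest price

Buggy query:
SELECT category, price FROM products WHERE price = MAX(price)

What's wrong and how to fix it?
Bug: MAX(price) is an aggregate and cannot be used directly in WHERE

Fix: Use a subquery: WHERE price = (SELECT MAX(price) FROM products)

Corrected query:
SELECT category, price FROM products WHERE price = (SELECT MAX(price) FROM products)

Result:
category | price  
---------+--------
Kitchen  | 1248.88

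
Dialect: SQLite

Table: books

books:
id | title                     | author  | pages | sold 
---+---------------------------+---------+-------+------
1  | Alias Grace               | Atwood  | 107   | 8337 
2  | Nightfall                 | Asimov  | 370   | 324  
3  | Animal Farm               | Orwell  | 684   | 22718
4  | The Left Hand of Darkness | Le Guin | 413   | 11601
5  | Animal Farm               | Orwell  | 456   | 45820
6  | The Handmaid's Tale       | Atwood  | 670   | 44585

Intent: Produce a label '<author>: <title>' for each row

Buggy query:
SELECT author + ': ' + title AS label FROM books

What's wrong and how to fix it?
Bug: SQLite uses || for string concatenation; + coerces text to numbers (yielding 0)

Fix: Use the || operator for string concatenation

Corrected query:
SELECT author || ': ' || title AS label FROM books

Result:
label                             
----------------------------------
Atwood: Alias Grace               
Asimov: Nightfall                 
Orwell: Animal Farm               
Le Guin: The Left Hand of Darkness
Orwell: Animal Farm               
Atwood: The Handmaid's Tale       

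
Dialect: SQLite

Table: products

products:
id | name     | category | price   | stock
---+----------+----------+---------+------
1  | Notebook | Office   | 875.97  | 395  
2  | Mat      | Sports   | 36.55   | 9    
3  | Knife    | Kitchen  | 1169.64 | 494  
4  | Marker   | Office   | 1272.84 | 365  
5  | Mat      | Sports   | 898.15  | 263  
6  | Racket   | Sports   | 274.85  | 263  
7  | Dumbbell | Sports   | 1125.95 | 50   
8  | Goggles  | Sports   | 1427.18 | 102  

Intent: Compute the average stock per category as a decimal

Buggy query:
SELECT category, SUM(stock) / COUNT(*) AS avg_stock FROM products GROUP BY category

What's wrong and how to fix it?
Bug: Both operands are integers, so '/' performs integer division and truncates

Fix: Cast one side to REAL so the division keeps the fractional part

Corrected query:
SELECT category, SUM(stock) * 1.0 / COUNT(*) AS avg_stock FROM products GROUP BY category

Result:
category | avg_stock
---------+----------
Kitchen  | 494      
Office   | 380      
Sports   | 137.4    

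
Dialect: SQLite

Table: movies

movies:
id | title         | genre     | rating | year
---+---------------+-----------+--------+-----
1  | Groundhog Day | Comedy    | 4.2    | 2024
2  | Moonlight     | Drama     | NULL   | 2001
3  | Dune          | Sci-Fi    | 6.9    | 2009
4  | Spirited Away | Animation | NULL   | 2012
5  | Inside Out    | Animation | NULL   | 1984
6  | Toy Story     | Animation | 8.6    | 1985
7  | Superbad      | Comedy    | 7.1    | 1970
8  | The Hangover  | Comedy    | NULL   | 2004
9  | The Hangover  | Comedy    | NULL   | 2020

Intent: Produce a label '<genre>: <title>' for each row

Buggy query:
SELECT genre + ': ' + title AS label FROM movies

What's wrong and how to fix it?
Bug: '+' is numeric addition; on text columns SQLite converts them to 0 instead of concatenating

Fix: Replace + with || to concatenate text

Corrected query:
SELECT genre || ': ' || title AS label FROM movies

Result:
label                   
------------------------
Comedy: Groundhog Day   
Drama: Moonlight        
Sci-Fi: Dune            
Animation: Spirited Away
Animation: Inside Out   
Animation: Toy Story    
Comedy: Superbad        
Comedy: The Hangover    
Comedy: The Hangover    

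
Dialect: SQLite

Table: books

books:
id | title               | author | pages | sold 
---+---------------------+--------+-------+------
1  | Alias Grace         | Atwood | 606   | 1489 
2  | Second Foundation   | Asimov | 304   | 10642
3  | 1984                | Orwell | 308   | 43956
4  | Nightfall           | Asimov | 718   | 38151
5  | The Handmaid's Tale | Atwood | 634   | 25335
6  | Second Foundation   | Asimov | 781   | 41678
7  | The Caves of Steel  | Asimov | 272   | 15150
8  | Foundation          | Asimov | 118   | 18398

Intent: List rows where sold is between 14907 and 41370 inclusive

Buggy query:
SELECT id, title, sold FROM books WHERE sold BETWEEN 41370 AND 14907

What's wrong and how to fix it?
Bug: BETWEEN expects the lower bound first; with 41370 AND 14907 the range is empty

Fix: Write BETWEEN 14907 AND 41370

Corrected query:
SELECT id, title, sold FROM books WHERE sold BETWEEN 14907 AND 41370

Result:
id | title               | sold 
---+---------------------+------
4  | Nightfall           | 38151
5  | The Handmaid's Tale | 25335
7  | The Caves of Steel  | 15150
8  | Foundation          | 18398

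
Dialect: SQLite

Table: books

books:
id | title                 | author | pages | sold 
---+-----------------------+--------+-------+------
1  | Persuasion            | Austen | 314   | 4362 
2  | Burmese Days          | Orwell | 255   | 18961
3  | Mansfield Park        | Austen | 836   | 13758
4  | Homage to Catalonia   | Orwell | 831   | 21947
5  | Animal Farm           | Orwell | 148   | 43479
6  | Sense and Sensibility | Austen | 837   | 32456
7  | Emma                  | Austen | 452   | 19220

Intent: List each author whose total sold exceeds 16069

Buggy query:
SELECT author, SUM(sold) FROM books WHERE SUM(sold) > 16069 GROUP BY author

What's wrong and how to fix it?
Bug: WHERE runs before GROUP BY, so aggregates aren't available there

Fix: Move the aggregate condition to a HAVING clause

Corrected query:
SELECT author, SUM(sold) FROM books GROUP BY author HAVING SUM(sold) > 16069

Result:
author | SUM(sold)
-------+----------
Austen | 69796    
Orwell | 84387    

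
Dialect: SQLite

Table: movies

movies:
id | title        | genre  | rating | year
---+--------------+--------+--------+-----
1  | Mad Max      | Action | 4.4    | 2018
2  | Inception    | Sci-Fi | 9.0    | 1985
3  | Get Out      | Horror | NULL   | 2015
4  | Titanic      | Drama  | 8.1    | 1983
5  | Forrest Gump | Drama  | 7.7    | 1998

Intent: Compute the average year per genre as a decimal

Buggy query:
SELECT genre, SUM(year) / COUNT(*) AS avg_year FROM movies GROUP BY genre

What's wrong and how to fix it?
Bug: SUM(year) and COUNT(*) are both integers; the division truncates the fractional part

Fix: Cast one side to REAL so the division keeps the fractional part

Corrected query:
SELECT genre, SUM(year) * 1.0 / COUNT(*) AS avg_year FROM movies GROUP BY genre

Result:
genre  | avg_year
-------+---------
Action | 2018    
Drama  | 1990.5  
Horror | 2015    
Sci-Fi | 1985    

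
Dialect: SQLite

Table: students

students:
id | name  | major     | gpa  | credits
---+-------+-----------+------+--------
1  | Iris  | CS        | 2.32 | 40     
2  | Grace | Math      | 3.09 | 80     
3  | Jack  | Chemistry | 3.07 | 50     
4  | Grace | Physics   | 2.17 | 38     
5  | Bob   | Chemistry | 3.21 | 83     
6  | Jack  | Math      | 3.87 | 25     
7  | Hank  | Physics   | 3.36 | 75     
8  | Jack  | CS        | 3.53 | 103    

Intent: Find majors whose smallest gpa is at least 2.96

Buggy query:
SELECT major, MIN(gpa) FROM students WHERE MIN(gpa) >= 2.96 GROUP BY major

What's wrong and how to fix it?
Bug: Aggregates like MIN are computed per group after WHERE runs

Fix: Use HAVING for the per-group MIN condition

Corrected query:
SELECT major, MIN(gpa) FROM students GROUP BY major HAVING MIN(gpa) >= 2.96

Result:
major     | MIN(gpa)
----------+---------
Chemistry | 3.07    
Math      | 3.09    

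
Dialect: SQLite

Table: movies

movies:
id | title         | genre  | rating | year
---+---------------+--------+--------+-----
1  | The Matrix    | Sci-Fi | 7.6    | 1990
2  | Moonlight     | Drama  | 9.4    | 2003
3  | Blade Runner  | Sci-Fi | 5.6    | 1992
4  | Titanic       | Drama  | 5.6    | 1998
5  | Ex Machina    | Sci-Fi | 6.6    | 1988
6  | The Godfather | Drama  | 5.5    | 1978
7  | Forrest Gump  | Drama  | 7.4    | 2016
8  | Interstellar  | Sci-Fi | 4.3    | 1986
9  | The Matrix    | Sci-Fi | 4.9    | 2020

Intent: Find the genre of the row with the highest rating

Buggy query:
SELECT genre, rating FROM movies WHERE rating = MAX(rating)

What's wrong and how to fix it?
Bug: MAX(rating) is an aggregate and cannot be used directly in WHERE

Fix: Use a subquery: WHERE rating = (SELECT MAX(rating) FROM movies)

Corrected query:
SELECT genre, rating FROM movies WHERE rating = (SELECT MAX(rating) FROM movies)

Result:
genre | rating
------+-------
Drama | 9.4   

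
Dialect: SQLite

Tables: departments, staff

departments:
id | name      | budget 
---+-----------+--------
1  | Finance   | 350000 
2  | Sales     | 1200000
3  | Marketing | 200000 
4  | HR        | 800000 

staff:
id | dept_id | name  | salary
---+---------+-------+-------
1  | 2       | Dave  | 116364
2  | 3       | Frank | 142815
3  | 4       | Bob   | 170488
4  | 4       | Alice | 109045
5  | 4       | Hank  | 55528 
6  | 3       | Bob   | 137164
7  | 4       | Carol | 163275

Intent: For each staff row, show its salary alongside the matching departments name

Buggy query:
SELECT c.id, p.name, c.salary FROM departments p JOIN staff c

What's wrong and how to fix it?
Bug: JOIN with no ON clause produces a cartesian product; every staff row pairs with every departments row

Fix: Specify the join condition linking the foreign key to the parent id

Corrected query:
SELECT c.id, p.name, c.salary FROM departments p JOIN staff c ON c.dept_id = p.id

Result:
id | name      | salary
---+-----------+-------
1  | Sales     | 116364
2  | Marketing | 142815
3  | HR        | 170488
4  | HR        | 109045
5  | HR        | 55528 
6  | Marketing | 137164
7  | HR        | 163275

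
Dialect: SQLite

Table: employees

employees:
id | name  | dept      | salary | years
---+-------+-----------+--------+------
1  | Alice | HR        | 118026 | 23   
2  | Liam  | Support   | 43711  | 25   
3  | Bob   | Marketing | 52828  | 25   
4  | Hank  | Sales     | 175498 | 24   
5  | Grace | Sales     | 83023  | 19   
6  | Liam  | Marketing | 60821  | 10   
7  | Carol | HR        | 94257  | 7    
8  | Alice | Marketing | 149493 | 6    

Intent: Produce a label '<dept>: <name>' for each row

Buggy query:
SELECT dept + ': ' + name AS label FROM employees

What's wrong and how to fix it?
Bug: SQLite uses || for string concatenation; + coerces text to numbers (yielding 0)

Fix: Replace + with || to concatenate text

Corrected query:
SELECT dept || ': ' || name AS label FROM employees

Result:
label           
----------------
HR: Alice       
Support: Liam   
Marketing: Bob  
Sales: Hank     
Sales: Grace    
Marketing: Liam 
HR: Carol       
Marketing: Alice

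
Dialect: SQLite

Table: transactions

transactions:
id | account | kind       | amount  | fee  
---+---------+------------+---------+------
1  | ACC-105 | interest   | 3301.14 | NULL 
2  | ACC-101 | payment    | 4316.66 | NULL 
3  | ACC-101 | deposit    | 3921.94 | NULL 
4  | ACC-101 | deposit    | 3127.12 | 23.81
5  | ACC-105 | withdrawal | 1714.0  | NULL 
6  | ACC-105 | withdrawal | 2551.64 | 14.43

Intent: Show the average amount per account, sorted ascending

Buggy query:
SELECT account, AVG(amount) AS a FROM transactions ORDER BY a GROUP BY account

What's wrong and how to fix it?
Bug: ORDER BY appears before GROUP BY; SQL clause order requires GROUP BY first

Fix: Move ORDER BY to the end, after GROUP BY

Corrected query:
SELECT account, AVG(amount) AS a FROM transactions GROUP BY account ORDER BY a

Result:
account | a          
--------+------------
ACC-105 | 2522.26    
ACC-101 | 3788.573333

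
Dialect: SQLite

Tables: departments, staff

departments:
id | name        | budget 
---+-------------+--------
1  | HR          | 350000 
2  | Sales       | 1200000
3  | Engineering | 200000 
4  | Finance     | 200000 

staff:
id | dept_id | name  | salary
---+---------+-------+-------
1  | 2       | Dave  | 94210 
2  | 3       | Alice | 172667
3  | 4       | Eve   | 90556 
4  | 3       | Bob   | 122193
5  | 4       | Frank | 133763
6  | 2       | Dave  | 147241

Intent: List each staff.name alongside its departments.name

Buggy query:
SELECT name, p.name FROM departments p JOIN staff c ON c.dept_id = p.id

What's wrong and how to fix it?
Bug: Both tables have a 'name' column; the unqualified reference is ambiguous

Fix: Qualify the column with its table alias (c.name)

Corrected query:
SELECT c.name, p.name FROM departments p JOIN staff c ON c.dept_id = p.id

Result:
name  | name       
------+------------
Dave  | Sales      
Alice | Engineering
Eve   | Finance    
Bob   | Engineering
Frank | Finance    
Dave  | Sales      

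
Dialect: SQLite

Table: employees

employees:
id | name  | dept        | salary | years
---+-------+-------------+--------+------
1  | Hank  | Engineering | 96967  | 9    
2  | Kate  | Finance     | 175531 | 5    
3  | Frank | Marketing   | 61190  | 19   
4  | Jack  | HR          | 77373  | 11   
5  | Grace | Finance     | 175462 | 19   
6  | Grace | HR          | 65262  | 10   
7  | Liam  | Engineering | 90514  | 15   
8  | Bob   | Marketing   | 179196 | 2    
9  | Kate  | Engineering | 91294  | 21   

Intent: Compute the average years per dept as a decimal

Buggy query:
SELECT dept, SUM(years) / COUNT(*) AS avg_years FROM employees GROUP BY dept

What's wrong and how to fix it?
Bug: Both operands are integers, so '/' performs integer division and truncates

Fix: Cast one side to REAL so the division keeps the fractional part

Corrected query:
SELECT dept, SUM(years) * 1.0 / COUNT(*) AS avg_years FROM employees GROUP BY dept

Result:
dept        | avg_years
------------+----------
Engineering | 15       
Finance     | 12       
HR          | 10.5     
Marketing   | 10.5     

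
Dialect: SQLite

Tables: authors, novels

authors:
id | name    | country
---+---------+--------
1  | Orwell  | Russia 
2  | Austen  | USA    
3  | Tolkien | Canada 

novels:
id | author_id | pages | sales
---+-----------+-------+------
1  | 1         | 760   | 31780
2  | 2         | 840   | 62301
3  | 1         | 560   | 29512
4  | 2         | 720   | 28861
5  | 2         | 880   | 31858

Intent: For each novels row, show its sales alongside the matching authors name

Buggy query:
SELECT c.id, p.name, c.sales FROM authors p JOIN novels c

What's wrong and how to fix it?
Bug: Missing join condition: each novels row is matched to all authors rows instead of just its own

Fix: Specify the join condition linking the foreign key to the parent id

Corrected query:
SELECT c.id, p.name, c.sales FROM authors p JOIN novels c ON c.author_id = p.id

Result:
id | name   | sales
---+--------+------
1  | Orwell | 31780
2  | Austen | 62301
3  | Orwell | 29512
4  | Austen | 28861
5  | Austen | 31858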